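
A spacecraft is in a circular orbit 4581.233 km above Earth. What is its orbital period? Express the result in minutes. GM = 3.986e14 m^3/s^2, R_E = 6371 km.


r = 10952.2330 km = 1.0952233e+07 m
T = 2*pi*sqrt(r^3/mu) = 2*pi*sqrt(1.3137358e+21 / 3.986e14)
T = 11406.8369 s = 190.1139 min

190.1139 minutes


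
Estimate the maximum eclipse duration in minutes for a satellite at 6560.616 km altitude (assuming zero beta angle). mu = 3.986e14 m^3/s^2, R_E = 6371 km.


r = 12931.6160 km
T = 243.9154 min
Eclipse fraction = arcsin(R_E/r)/pi = arcsin(6371.0000/12931.6160)/pi
= arcsin(0.4926685)/pi = 0.1639785
Eclipse duration = 0.1639785 * 243.9154 = 39.9969 min

39.9969 minutes


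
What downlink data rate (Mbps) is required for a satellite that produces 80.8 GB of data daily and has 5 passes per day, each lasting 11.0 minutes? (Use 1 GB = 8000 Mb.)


total contact time = 5 * 11.0 * 60 = 3300.0000 s
data = 80.8 GB = 646400.0000 Mb
rate = 646400.0000 / 3300.0000 = 195.8788 Mbps

195.8788 Mbps


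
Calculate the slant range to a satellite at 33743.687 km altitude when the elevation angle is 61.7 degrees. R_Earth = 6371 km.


h = 33743.687 km, el = 61.7 deg
d = -R_E*sin(el) + sqrt((R_E*sin(el))^2 + 2*R_E*h + h^2)
d = -6371.0000*sin(1.0769) + sqrt((6371.0000*0.8804774)^2 + 2*6371.0000*33743.687 + 33743.687^2)
d = 34391.2938 km

34391.2938 km


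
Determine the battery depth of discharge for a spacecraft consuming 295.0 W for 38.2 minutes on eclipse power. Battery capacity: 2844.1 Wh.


E_used = P * t / 60 = 295.0 * 38.2 / 60 = 187.8167 Wh
DOD = E_used / E_total * 100 = 187.8167 / 2844.1 * 100
DOD = 6.6037 %

6.6037 %


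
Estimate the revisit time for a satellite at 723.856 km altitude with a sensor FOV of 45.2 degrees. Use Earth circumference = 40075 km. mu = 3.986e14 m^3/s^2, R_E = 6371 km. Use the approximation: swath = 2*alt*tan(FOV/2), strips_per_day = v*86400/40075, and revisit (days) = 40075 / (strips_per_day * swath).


swath = 2*723.856*tan(0.3944444) = 602.6243 km
v = sqrt(mu/r) = 7495.4352 m/s = 7.4954 km/s
strips/day = v*86400/40075 = 7.4954*86400/40075 = 16.1598
coverage/day = strips * swath = 16.1598 * 602.6243 = 9738.3132 km
revisit = 40075 / 9738.3132 = 4.1152 days

4.1152 days


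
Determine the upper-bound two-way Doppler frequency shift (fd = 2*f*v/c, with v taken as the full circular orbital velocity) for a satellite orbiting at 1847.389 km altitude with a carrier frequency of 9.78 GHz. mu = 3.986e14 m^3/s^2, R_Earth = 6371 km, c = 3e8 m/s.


r = 8.218389e+06 m
v = sqrt(mu/r) = 6964.2652 m/s (worst-case radial velocity)
f = 9.78 GHz = 9.78e+09 Hz
fd = 2*f*v/c = 2*9.78e+09*6964.2652/3.0e+08
fd = 454070.0905 Hz

454070.0905 Hz


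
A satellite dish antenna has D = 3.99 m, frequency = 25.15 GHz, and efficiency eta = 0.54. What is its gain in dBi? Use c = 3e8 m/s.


lambda = c/f = 3e8 / 2.515e+10 = 0.01192843 m
G = eta*(pi*D/lambda)^2 = 0.54*(pi*3.99/0.01192843)^2
G = 596310.9247 (linear)
G = 10*log10(596310.9247) = 57.7547 dBi

57.7547 dBi


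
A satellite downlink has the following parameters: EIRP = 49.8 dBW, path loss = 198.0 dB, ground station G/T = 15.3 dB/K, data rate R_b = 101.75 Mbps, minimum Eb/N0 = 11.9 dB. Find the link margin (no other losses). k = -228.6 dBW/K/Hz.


C/N0 = EIRP - FSPL + G/T - k = 49.8 - 198.0 + 15.3 - (-228.6)
C/N0 = 95.7000 dB-Hz
R_b = 101.75 Mbps = 1.0175e+08 bps -> 10*log10(R_b) = 80.0753 dB-Hz
Eb/N0 = C/N0 - 10*log10(R_b) = 95.7000 - 80.0753 = 15.6247 dB
Margin = Eb/N0 - Eb/N0_req = 15.6247 - 11.9 = 3.7247 dB (link closes)

3.7247 dB


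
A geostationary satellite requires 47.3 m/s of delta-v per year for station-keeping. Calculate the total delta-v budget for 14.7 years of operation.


dV = rate * years = 47.3 * 14.7
dV = 695.3100 m/s

695.3100 m/s


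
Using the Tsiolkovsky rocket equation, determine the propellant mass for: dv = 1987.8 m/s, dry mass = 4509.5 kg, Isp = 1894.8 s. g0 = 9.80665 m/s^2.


ve = Isp * g0 = 1894.8 * 9.80665 = 18581.640420 m/s
mass ratio = exp(dv/ve) = exp(1987.8/18581.640420) = 1.11290817
m_prop = m_dry * (mr - 1) = 4509.5 * (1.11290817 - 1)
m_prop = 509.1594 kg

509.1594 kg


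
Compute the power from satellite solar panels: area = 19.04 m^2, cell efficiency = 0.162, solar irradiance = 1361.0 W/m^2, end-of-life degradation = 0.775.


P = area * eta * S * degradation
P = 19.04 * 0.162 * 1361.0 * 0.775
P = 3253.4324 W

3253.4324 W


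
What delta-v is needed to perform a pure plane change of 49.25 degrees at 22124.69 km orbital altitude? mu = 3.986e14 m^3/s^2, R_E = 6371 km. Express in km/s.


r = 28495.6900 km = 2.849569e+07 m
V = sqrt(mu/r) = 3740.0642 m/s
di = 49.25 deg = 0.8595747 rad
dV = 2*V*sin(di/2) = 2*3740.0642*sin(0.4297873)
dV = 3116.8011 m/s = 3.1168 km/s

3.1168 km/s


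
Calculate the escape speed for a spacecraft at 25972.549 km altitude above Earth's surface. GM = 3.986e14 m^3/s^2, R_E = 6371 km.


r = 6371.0 + 25972.549 = 32343.5490 km = 3.2343549e+07 m
v_esc = sqrt(2*mu/r) = sqrt(2*3.986e14 / 3.2343549e+07)
v_esc = 4964.6634 m/s = 4.9647 km/s

4.9647 km/s


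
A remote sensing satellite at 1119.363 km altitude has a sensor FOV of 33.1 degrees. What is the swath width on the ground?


FOV = 33.1 deg = 0.577704 rad
swath = 2 * alt * tan(FOV/2) = 2 * 1119.363 * tan(0.288852)
swath = 2 * 1119.363 * 0.297163
swath = 665.2665 km

665.2665 km


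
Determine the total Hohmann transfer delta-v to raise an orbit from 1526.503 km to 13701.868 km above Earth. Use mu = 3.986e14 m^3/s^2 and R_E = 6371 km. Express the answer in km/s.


r1 = 7897.5030 km = 7.897503e+06 m
r2 = 20072.8680 km = 2.0072868e+07 m
dv1 = sqrt(mu/r1)*(sqrt(2*r2/(r1+r2)) - 1) = 1406.9294 m/s
dv2 = sqrt(mu/r2)*(1 - sqrt(2*r1/(r1+r2))) = 1107.5042 m/s
total dv = |dv1| + |dv2| = 1406.9294 + 1107.5042 = 2514.4336 m/s = 2.5144 km/s

2.5144 km/s


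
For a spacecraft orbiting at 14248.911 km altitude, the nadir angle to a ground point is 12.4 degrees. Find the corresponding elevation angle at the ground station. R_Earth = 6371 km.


r = R_E + alt = 20619.9110 km
Law of sines in the satellite / Earth-center / ground-point triangle:
  sin(nadir)/R_E = sin(90 + el)/r  =>  cos(el) = (r/R_E)*sin(nadir)
cos(el) = (20619.9110 / 6371.0000) * sin(12.4 deg) = 0.6949966
el = arccos(0.6949966) = 45.9731 deg
(Earth-central angle = 90 - nadir - el = 31.6269 deg)

45.9731 degrees


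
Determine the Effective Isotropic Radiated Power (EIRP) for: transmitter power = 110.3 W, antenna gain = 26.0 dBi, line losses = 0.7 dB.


Pt = 110.3 W = 20.4258 dBW
EIRP = Pt_dBW + Gt - losses = 20.4258 + 26.0 - 0.7 = 45.7258 dBW

45.7258 dBW


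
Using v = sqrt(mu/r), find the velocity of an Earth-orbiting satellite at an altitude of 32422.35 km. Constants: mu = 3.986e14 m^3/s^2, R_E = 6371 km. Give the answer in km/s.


r = R_E + alt = 6371.0 + 32422.35 = 38793.3500 km = 3.879335e+07 m
v = sqrt(mu/r) = sqrt(3.986e14 / 3.879335e+07) = 3205.4574 m/s = 3.2055 km/s

3.2055 km/s


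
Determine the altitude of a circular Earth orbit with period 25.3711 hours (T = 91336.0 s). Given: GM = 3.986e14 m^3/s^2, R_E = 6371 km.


T = 91336.0 s
r = (mu*T^2/(4*pi^2))^(1/3) = (3.986e14 * 91336.0^2 / (4*pi^2))^(1/3)
r = 4.383495e+07 m = 43834.9496 km
alt = r - R_E = 43834.9496 - 6371 = 37463.9496 km

37463.9496 km


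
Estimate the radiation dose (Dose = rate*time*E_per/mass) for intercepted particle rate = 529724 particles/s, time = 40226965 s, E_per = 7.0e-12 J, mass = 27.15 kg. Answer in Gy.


Total energy deposited = rate * time * E_per
  = 529724 * 40226965 * 7.0e-12 = 149.1643 J
Dose = E_total / mass = 149.1643 / 27.15
Dose = 5.4941 Gy

5.4941 Gy


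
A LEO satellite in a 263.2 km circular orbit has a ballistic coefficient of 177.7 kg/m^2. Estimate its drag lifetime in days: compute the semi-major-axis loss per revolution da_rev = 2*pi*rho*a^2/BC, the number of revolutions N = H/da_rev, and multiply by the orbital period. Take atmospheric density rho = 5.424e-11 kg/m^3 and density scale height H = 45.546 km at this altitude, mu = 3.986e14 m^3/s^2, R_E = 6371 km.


a = R_E + alt = 6634.2000 km = 6.6342e+06 m
da_rev = 2*pi*rho*a^2/BC = 2*pi*5.424e-11*(6.6342e+06)^2/177.7 = 84.409094 m per revolution
N = H/da_rev = 45546.0000 m / 84.409094 m = 539.5864 revolutions
P = 2*pi*sqrt(a^3/mu) = 5377.6689 s
lifetime = N*P = 539.5864 * 5377.6689 = 2.9017171e+06 s = 33.5847 days

33.5847 days


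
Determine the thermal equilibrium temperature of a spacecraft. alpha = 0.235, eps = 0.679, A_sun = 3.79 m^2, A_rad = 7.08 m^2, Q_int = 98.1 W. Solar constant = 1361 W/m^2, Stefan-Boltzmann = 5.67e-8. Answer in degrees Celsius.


Numerator = alpha*S*A_sun + Q_int = 0.235*1361*3.79 + 98.1 = 1310.2746 W
Denominator = eps*sigma*A_rad = 0.679*5.67e-8*7.08 = 2.7257504e-07 W/K^4
T^4 = 4.8070235e+09 K^4
T = 263.3110 K = -9.8390 C

-9.8390 degrees Celsius


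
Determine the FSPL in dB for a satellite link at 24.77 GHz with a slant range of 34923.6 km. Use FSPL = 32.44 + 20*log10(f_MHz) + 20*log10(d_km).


f = 24.77 GHz = 24770.0000 MHz
d = 34923.6 km
FSPL = 32.44 + 20*log10(24770.0000) + 20*log10(34923.6)
FSPL = 32.44 + 87.8785 + 90.8624
FSPL = 211.1809 dB

211.1809 dB


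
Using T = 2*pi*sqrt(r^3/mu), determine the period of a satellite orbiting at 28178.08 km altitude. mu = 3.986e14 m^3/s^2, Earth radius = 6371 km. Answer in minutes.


r = 34549.0800 km = 3.454908e+07 m
T = 2*pi*sqrt(r^3/mu) = 2*pi*sqrt(4.1239127e+22 / 3.986e14)
T = 63909.5783 s = 1065.1596 min

1065.1596 minutes


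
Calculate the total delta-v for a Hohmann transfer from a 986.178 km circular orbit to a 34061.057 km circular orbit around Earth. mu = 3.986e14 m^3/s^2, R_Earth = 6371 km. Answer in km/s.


r1 = 7357.1780 km = 7.357178e+06 m
r2 = 40432.0570 km = 4.0432057e+07 m
dv1 = sqrt(mu/r1)*(sqrt(2*r2/(r1+r2)) - 1) = 2214.1192 m/s
dv2 = sqrt(mu/r2)*(1 - sqrt(2*r1/(r1+r2))) = 1397.5737 m/s
total dv = |dv1| + |dv2| = 2214.1192 + 1397.5737 = 3611.6929 m/s = 3.6117 km/s

3.6117 km/s


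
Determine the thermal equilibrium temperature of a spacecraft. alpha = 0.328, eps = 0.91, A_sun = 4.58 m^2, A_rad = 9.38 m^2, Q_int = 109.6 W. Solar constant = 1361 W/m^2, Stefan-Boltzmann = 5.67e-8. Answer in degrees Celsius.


Numerator = alpha*S*A_sun + Q_int = 0.328*1361*4.58 + 109.6 = 2154.1486 W
Denominator = eps*sigma*A_rad = 0.91*5.67e-8*9.38 = 4.8397986e-07 W/K^4
T^4 = 4.4509055e+09 K^4
T = 258.2927 K = -14.8573 C

-14.8573 degrees Celsius


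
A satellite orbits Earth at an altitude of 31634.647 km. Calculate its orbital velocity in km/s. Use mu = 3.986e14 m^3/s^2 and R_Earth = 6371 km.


r = R_E + alt = 6371.0 + 31634.647 = 38005.6470 km = 3.8005647e+07 m
v = sqrt(mu/r) = sqrt(3.986e14 / 3.8005647e+07) = 3238.5051 m/s = 3.2385 km/s

3.2385 km/s


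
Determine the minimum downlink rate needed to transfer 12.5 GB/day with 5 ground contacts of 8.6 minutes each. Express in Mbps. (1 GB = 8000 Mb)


total contact time = 5 * 8.6 * 60 = 2580.0000 s
data = 12.5 GB = 100000.0000 Mb
rate = 100000.0000 / 2580.0000 = 38.7597 Mbps

38.7597 Mbps


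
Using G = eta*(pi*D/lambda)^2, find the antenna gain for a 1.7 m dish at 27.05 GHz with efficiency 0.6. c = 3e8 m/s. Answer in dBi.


lambda = c/f = 3e8 / 2.705e+10 = 0.01109057 m
G = eta*(pi*D/lambda)^2 = 0.6*(pi*1.7/0.01109057)^2
G = 139136.4339 (linear)
G = 10*log10(139136.4339) = 51.4344 dBi

51.4344 dBi


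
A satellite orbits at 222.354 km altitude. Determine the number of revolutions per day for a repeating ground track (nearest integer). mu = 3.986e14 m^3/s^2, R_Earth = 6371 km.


r = 6.593354e+06 m
T = 2*pi*sqrt(r^3/mu) = 5328.0809 s = 88.8013 min
revs/day = 1440 / 88.8013 = 16.2160
Rounded: 16 revolutions per day

16 revolutions per day


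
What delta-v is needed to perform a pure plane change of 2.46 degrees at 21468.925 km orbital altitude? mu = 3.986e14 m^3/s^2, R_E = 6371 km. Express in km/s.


r = 27839.9250 km = 2.7839925e+07 m
V = sqrt(mu/r) = 3783.8561 m/s
di = 2.46 deg = 0.0429351 rad
dV = 2*V*sin(di/2) = 2*3783.8561*sin(0.02146755)
dV = 162.4478 m/s = 0.1624478 km/s

0.1624 km/s


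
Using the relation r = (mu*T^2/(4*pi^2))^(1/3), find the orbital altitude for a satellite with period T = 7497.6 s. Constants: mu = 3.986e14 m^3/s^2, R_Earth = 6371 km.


T = 7497.6 s
r = (mu*T^2/(4*pi^2))^(1/3) = (3.986e14 * 7497.6^2 / (4*pi^2))^(1/3)
r = 8.279562e+06 m = 8279.5620 km
alt = r - R_E = 8279.5620 - 6371 = 1908.5620 km

1908.5620 km


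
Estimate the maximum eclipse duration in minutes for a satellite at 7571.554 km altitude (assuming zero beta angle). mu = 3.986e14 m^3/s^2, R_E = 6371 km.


r = 13942.5540 km
T = 273.0697 min
Eclipse fraction = arcsin(R_E/r)/pi = arcsin(6371.0000/13942.5540)/pi
= arcsin(0.4569464)/pi = 0.1510569
Eclipse duration = 0.1510569 * 273.0697 = 41.2491 min

41.2491 minutes


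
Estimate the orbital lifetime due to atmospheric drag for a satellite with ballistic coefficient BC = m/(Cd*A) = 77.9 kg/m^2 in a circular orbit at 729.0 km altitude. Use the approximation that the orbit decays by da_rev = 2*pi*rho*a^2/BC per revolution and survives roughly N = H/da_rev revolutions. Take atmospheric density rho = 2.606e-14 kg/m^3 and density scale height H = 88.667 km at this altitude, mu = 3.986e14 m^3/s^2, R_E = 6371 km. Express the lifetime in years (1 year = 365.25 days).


a = R_E + alt = 7100.0000 km = 7.1e+06 m
da_rev = 2*pi*rho*a^2/BC = 2*pi*2.606e-14*(7.1e+06)^2/77.9 = 0.105957943 m per revolution
N = H/da_rev = 88667.0000 m / 0.105957943 m = 836813.1478 revolutions
P = 2*pi*sqrt(a^3/mu) = 5953.8617 s
lifetime = N*P = 836813.1478 * 5953.8617 = 4.9822698e+09 s = 57665.1594 days
years = 57665.1594 / 365.25 = 157.8786 years

157.8786 years


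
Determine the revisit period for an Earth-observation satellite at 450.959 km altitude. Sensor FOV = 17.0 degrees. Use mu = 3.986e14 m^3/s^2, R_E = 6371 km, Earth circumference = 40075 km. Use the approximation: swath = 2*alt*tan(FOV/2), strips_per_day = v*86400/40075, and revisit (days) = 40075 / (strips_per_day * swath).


swath = 2*450.959*tan(0.148353) = 134.7925 km
v = sqrt(mu/r) = 7643.8841 m/s = 7.6439 km/s
strips/day = v*86400/40075 = 7.6439*86400/40075 = 16.4799
coverage/day = strips * swath = 16.4799 * 134.7925 = 2221.3664 km
revisit = 40075 / 2221.3664 = 18.0407 days

18.0407 days


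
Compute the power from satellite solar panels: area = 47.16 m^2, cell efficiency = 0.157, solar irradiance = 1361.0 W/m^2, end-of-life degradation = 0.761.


P = area * eta * S * degradation
P = 47.16 * 0.157 * 1361.0 * 0.761
P = 7668.6026 W

7668.6026 W


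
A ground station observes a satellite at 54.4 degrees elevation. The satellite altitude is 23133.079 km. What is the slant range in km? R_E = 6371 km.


h = 23133.079 km, el = 54.4 deg
d = -R_E*sin(el) + sqrt((R_E*sin(el))^2 + 2*R_E*h + h^2)
d = -6371.0000*sin(0.9494591) + sqrt((6371.0000*0.8131008)^2 + 2*6371.0000*23133.079 + 23133.079^2)
d = 24089.7911 km

24089.7911 km


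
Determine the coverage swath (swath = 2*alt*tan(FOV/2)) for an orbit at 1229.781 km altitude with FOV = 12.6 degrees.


FOV = 12.6 deg = 0.2199115 rad
swath = 2 * alt * tan(FOV/2) = 2 * 1229.781 * tan(0.1099557)
swath = 2 * 1229.781 * 0.110401
swath = 271.5382 km

271.5382 km


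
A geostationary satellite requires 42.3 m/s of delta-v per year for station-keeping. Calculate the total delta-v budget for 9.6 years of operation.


dV = rate * years = 42.3 * 9.6
dV = 406.0800 m/s

406.0800 m/s


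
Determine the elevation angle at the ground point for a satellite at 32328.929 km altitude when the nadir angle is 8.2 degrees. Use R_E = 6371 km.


r = R_E + alt = 38699.9290 km
Law of sines in the satellite / Earth-center / ground-point triangle:
  sin(nadir)/R_E = sin(90 + el)/r  =>  cos(el) = (r/R_E)*sin(nadir)
cos(el) = (38699.9290 / 6371.0000) * sin(8.2 deg) = 0.8663836
el = arccos(0.8663836) = 29.9589 deg
(Earth-central angle = 90 - nadir - el = 51.8411 deg)

29.9589 degrees


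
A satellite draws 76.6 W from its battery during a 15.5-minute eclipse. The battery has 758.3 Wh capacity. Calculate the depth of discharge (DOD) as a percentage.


E_used = P * t / 60 = 76.6 * 15.5 / 60 = 19.7883 Wh
DOD = E_used / E_total * 100 = 19.7883 / 758.3 * 100
DOD = 2.6096 %

2.6096 %


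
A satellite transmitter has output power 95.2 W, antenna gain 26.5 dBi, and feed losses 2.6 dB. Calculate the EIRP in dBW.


Pt = 95.2 W = 19.7864 dBW
EIRP = Pt_dBW + Gt - losses = 19.7864 + 26.5 - 2.6 = 43.6864 dBW

43.6864 dBW


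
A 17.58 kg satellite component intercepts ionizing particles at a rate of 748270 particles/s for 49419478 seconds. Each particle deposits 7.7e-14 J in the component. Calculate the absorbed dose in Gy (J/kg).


Total energy deposited = rate * time * E_per
  = 748270 * 49419478 * 7.7e-14 = 2.8474 J
Dose = E_total / mass = 2.8474 / 17.58
Dose = 0.1619677 Gy

0.1620 Gy


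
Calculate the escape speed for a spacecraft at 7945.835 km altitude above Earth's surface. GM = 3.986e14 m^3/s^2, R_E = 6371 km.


r = 6371.0 + 7945.835 = 14316.8350 km = 1.4316835e+07 m
v_esc = sqrt(2*mu/r) = sqrt(2*3.986e14 / 1.4316835e+07)
v_esc = 7462.0840 m/s = 7.4621 km/s

7.4621 km/s


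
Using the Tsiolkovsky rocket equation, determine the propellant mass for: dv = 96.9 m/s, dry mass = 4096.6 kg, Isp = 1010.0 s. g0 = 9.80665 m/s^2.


ve = Isp * g0 = 1010.0 * 9.80665 = 9904.716500 m/s
mass ratio = exp(dv/ve) = exp(96.9/9904.716500) = 1.00983123
m_prop = m_dry * (mr - 1) = 4096.6 * (1.00983123 - 1)
m_prop = 40.2746 kg

40.2746 kg


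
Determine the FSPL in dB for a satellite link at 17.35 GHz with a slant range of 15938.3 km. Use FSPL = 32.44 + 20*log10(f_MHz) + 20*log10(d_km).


f = 17.35 GHz = 17350.0000 MHz
d = 15938.3 km
FSPL = 32.44 + 20*log10(17350.0000) + 20*log10(15938.3)
FSPL = 32.44 + 84.7860 + 84.0488
FSPL = 201.2748 dB

201.2748 dB


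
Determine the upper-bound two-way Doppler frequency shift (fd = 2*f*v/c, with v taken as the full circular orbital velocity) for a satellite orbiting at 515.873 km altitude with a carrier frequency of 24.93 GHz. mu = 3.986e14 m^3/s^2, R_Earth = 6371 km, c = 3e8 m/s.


r = 6.886873e+06 m
v = sqrt(mu/r) = 7607.7741 m/s (worst-case radial velocity)
f = 24.93 GHz = 2.493e+10 Hz
fd = 2*f*v/c = 2*2.493e+10*7607.7741/3.0e+08
fd = 1.2644121e+06 Hz

1.2644e+06 Hz


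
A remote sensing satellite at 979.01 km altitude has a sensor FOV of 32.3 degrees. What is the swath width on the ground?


FOV = 32.3 deg = 0.5637413 rad
swath = 2 * alt * tan(FOV/2) = 2 * 979.01 * tan(0.2818707)
swath = 2 * 979.01 * 0.2895808
swath = 567.0049 km

567.0049 km


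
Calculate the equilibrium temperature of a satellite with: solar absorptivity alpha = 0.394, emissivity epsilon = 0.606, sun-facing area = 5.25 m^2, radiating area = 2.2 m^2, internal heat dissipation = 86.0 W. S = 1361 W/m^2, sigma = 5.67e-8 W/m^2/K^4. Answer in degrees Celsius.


Numerator = alpha*S*A_sun + Q_int = 0.394*1361*5.25 + 86.0 = 2901.2285 W
Denominator = eps*sigma*A_rad = 0.606*5.67e-8*2.2 = 7.559244e-08 W/K^4
T^4 = 3.8379876e+10 K^4
T = 442.6148 K = 169.4648 C

169.4648 degrees Celsius


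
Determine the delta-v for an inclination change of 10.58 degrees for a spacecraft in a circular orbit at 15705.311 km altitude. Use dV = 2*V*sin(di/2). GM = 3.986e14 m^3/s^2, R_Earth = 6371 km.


r = 22076.3110 km = 2.2076311e+07 m
V = sqrt(mu/r) = 4249.1826 m/s
di = 10.58 deg = 0.1846558 rad
dV = 2*V*sin(di/2) = 2*4249.1826*sin(0.09232792)
dV = 783.5221 m/s = 0.7835221 km/s

0.7835 km/s


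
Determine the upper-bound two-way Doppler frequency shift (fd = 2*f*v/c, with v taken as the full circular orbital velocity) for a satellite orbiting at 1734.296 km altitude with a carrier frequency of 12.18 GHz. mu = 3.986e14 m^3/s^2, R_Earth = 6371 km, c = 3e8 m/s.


r = 8.105296e+06 m
v = sqrt(mu/r) = 7012.6830 m/s (worst-case radial velocity)
f = 12.18 GHz = 1.218e+10 Hz
fd = 2*f*v/c = 2*1.218e+10*7012.6830/3.0e+08
fd = 569429.8593 Hz

569429.8593 Hz


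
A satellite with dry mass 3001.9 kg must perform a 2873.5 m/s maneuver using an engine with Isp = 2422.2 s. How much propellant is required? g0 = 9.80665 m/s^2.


ve = Isp * g0 = 2422.2 * 9.80665 = 23753.667630 m/s
mass ratio = exp(dv/ve) = exp(2873.5/23753.667630) = 1.12859195
m_prop = m_dry * (mr - 1) = 3001.9 * (1.12859195 - 1)
m_prop = 386.0202 kg

386.0202 kg


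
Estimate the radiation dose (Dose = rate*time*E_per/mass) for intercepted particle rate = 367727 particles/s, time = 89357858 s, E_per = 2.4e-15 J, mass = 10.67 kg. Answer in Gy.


Total energy deposited = rate * time * E_per
  = 367727 * 89357858 * 2.4e-15 = 0.07886231 J
Dose = E_total / mass = 0.07886231 / 10.67
Dose = 0.007391032 Gy

0.0074 Gy


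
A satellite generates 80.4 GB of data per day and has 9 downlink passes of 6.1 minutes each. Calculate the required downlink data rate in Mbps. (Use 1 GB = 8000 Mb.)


total contact time = 9 * 6.1 * 60 = 3294.0000 s
data = 80.4 GB = 643200.0000 Mb
rate = 643200.0000 / 3294.0000 = 195.2641 Mbps

195.2641 Mbps


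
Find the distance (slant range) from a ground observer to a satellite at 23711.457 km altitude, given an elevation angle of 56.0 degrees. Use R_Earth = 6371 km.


h = 23711.457 km, el = 56.0 deg
d = -R_E*sin(el) + sqrt((R_E*sin(el))^2 + 2*R_E*h + h^2)
d = -6371.0000*sin(0.9773844) + sqrt((6371.0000*0.8290376)^2 + 2*6371.0000*23711.457 + 23711.457^2)
d = 24588.9561 km

24588.9561 km


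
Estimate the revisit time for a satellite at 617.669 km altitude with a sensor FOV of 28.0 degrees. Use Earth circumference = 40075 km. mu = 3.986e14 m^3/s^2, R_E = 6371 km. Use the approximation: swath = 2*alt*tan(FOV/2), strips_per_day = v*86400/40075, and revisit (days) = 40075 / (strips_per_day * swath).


swath = 2*617.669*tan(0.2443461) = 308.0044 km
v = sqrt(mu/r) = 7552.1640 m/s = 7.5522 km/s
strips/day = v*86400/40075 = 7.5522*86400/40075 = 16.2821
coverage/day = strips * swath = 16.2821 * 308.0044 = 5014.9716 km
revisit = 40075 / 5014.9716 = 7.9911 days

7.9911 days


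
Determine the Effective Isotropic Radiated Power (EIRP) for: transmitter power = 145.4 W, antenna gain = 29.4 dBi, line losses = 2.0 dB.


Pt = 145.4 W = 21.6256 dBW
EIRP = Pt_dBW + Gt - losses = 21.6256 + 29.4 - 2.0 = 49.0256 dBW

49.0256 dBW


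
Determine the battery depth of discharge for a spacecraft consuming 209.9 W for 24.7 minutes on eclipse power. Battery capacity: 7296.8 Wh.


E_used = P * t / 60 = 209.9 * 24.7 / 60 = 86.4088 Wh
DOD = E_used / E_total * 100 = 86.4088 / 7296.8 * 100
DOD = 1.1842 %

1.1842 %


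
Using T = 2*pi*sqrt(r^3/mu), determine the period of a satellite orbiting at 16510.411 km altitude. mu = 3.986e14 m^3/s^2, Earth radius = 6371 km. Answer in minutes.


r = 22881.4110 km = 2.2881411e+07 m
T = 2*pi*sqrt(r^3/mu) = 2*pi*sqrt(1.1979768e+22 / 3.986e14)
T = 34445.7325 s = 574.0955 min

574.0955 minutes


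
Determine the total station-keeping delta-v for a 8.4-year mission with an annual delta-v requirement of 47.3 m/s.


dV = rate * years = 47.3 * 8.4
dV = 397.3200 m/s

397.3200 m/s


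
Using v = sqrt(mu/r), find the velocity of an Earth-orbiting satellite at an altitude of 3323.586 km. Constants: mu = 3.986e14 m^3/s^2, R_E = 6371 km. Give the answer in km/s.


r = R_E + alt = 6371.0 + 3323.586 = 9694.5860 km = 9.694586e+06 m
v = sqrt(mu/r) = sqrt(3.986e14 / 9.694586e+06) = 6412.1550 m/s = 6.4122 km/s

6.4122 km/s


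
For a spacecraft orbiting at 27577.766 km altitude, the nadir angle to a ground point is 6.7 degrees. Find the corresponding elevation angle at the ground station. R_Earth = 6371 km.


r = R_E + alt = 33948.7660 km
Law of sines in the satellite / Earth-center / ground-point triangle:
  sin(nadir)/R_E = sin(90 + el)/r  =>  cos(el) = (r/R_E)*sin(nadir)
cos(el) = (33948.7660 / 6371.0000) * sin(6.7 deg) = 0.6216964
el = arccos(0.6216964) = 51.5599 deg
(Earth-central angle = 90 - nadir - el = 31.7401 deg)

51.5599 degrees


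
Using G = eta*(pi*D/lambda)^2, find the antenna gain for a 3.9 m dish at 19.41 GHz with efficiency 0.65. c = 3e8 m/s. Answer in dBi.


lambda = c/f = 3e8 / 1.941e+10 = 0.01545595 m
G = eta*(pi*D/lambda)^2 = 0.65*(pi*3.9/0.01545595)^2
G = 408461.2644 (linear)
G = 10*log10(408461.2644) = 56.1115 dBi

56.1115 dBi


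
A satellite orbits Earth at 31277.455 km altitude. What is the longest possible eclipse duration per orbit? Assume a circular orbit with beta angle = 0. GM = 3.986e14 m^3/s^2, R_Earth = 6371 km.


r = 37648.4550 km
T = 1211.6598 min
Eclipse fraction = arcsin(R_E/r)/pi = arcsin(6371.0000/37648.4550)/pi
= arcsin(0.1692234)/pi = 0.05412594
Eclipse duration = 0.05412594 * 1211.6598 = 65.5822 min

65.5822 minutes


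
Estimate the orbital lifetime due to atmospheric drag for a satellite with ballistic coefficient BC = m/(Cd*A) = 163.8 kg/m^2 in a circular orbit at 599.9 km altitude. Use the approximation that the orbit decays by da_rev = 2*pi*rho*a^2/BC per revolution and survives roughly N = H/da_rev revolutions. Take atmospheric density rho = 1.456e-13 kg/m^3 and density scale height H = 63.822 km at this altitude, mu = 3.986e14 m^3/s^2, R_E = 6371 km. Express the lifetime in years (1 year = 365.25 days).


a = R_E + alt = 6970.9000 km = 6.9709e+06 m
da_rev = 2*pi*rho*a^2/BC = 2*pi*1.456e-13*(6.9709e+06)^2/163.8 = 0.271397005 m per revolution
N = H/da_rev = 63822.0000 m / 0.271397005 m = 235161.0325 revolutions
P = 2*pi*sqrt(a^3/mu) = 5792.2127 s
lifetime = N*P = 235161.0325 * 5792.2127 = 1.3621027e+09 s = 15765.0777 days
years = 15765.0777 / 365.25 = 43.1624 years

43.1624 years


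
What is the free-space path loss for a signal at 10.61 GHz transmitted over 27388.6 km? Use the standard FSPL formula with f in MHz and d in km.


f = 10.61 GHz = 10610.0000 MHz
d = 27388.6 km
FSPL = 32.44 + 20*log10(10610.0000) + 20*log10(27388.6)
FSPL = 32.44 + 80.5143 + 88.7514
FSPL = 201.7057 dB

201.7057 dB


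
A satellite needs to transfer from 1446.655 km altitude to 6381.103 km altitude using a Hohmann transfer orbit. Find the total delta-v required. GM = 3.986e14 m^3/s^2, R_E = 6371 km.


r1 = 7817.6550 km = 7.817655e+06 m
r2 = 12752.1030 km = 1.2752103e+07 m
dv1 = sqrt(mu/r1)*(sqrt(2*r2/(r1+r2)) - 1) = 810.4700 m/s
dv2 = sqrt(mu/r2)*(1 - sqrt(2*r1/(r1+r2))) = 716.5022 m/s
total dv = |dv1| + |dv2| = 810.4700 + 716.5022 = 1526.9723 m/s = 1.5270 km/s

1.5270 km/s


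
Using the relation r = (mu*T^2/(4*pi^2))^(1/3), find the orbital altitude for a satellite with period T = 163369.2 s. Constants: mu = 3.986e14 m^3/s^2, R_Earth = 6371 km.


T = 163369.2 s
r = (mu*T^2/(4*pi^2))^(1/3) = (3.986e14 * 163369.2^2 / (4*pi^2))^(1/3)
r = 6.4591094e+07 m = 64591.0941 km
alt = r - R_E = 64591.0941 - 6371 = 58220.0941 km

58220.0941 km


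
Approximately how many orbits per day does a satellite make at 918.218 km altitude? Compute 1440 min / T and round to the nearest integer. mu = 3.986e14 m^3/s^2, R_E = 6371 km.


r = 7.289218e+06 m
T = 2*pi*sqrt(r^3/mu) = 6193.4499 s = 103.2242 min
revs/day = 1440 / 103.2242 = 13.9502
Rounded: 14 revolutions per day

14 revolutions per day


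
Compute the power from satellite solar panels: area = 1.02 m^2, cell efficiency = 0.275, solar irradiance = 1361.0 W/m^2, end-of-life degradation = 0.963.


P = area * eta * S * degradation
P = 1.02 * 0.275 * 1361.0 * 0.963
P = 367.6354 W

367.6354 W


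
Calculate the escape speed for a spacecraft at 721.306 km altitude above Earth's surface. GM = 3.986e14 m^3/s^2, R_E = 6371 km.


r = 6371.0 + 721.306 = 7092.3060 km = 7.092306e+06 m
v_esc = sqrt(2*mu/r) = sqrt(2*3.986e14 / 7.092306e+06)
v_esc = 10602.0516 m/s = 10.6021 km/s

10.6021 km/s


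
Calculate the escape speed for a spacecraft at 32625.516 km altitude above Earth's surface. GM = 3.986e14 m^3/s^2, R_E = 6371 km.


r = 6371.0 + 32625.516 = 38996.5160 km = 3.8996516e+07 m
v_esc = sqrt(2*mu/r) = sqrt(2*3.986e14 / 3.8996516e+07)
v_esc = 4521.3772 m/s = 4.5214 km/s

4.5214 km/s


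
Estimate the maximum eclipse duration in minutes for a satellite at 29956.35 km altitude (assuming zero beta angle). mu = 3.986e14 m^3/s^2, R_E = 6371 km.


r = 36327.3500 km
T = 1148.4459 min
Eclipse fraction = arcsin(R_E/r)/pi = arcsin(6371.0000/36327.3500)/pi
= arcsin(0.1753775)/pi = 0.0561146
Eclipse duration = 0.0561146 * 1148.4459 = 64.4446 min

64.4446 minutes


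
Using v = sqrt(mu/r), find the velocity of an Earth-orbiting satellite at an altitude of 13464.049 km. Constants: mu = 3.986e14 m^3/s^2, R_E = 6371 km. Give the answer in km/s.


r = R_E + alt = 6371.0 + 13464.049 = 19835.0490 km = 1.9835049e+07 m
v = sqrt(mu/r) = sqrt(3.986e14 / 1.9835049e+07) = 4482.8273 m/s = 4.4828 km/s

4.4828 km/s


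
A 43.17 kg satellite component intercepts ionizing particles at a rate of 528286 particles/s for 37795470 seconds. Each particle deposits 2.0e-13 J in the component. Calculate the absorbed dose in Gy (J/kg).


Total energy deposited = rate * time * E_per
  = 528286 * 37795470 * 2.0e-13 = 3.9934 J
Dose = E_total / mass = 3.9934 / 43.17
Dose = 0.09250321 Gy

0.0925 Gy


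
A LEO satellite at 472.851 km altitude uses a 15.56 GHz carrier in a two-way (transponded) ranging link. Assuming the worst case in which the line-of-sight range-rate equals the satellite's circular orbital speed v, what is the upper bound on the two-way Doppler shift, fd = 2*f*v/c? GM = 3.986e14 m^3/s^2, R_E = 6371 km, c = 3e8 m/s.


r = 6.843851e+06 m
v = sqrt(mu/r) = 7631.6488 m/s (worst-case radial velocity)
f = 15.56 GHz = 1.556e+10 Hz
fd = 2*f*v/c = 2*1.556e+10*7631.6488/3.0e+08
fd = 791656.3650 Hz

791656.3650 Hz


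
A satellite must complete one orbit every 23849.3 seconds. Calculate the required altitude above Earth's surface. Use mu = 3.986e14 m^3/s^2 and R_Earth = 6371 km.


T = 23849.3 s
r = (mu*T^2/(4*pi^2))^(1/3) = (3.986e14 * 23849.3^2 / (4*pi^2))^(1/3)
r = 1.7907829e+07 m = 17907.8292 km
alt = r - R_E = 17907.8292 - 6371 = 11536.8292 km

11536.8292 km


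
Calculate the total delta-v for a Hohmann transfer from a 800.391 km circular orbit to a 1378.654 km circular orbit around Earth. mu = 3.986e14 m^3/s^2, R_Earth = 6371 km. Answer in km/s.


r1 = 7171.3910 km = 7.171391e+06 m
r2 = 7749.6540 km = 7.749654e+06 m
dv1 = sqrt(mu/r1)*(sqrt(2*r2/(r1+r2)) - 1) = 143.0920 m/s
dv2 = sqrt(mu/r2)*(1 - sqrt(2*r1/(r1+r2))) = 140.3440 m/s
total dv = |dv1| + |dv2| = 143.0920 + 140.3440 = 283.4360 m/s = 0.283436 km/s

0.2834 km/s


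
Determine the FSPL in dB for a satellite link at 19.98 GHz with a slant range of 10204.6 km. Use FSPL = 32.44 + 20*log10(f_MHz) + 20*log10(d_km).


f = 19.98 GHz = 19980.0000 MHz
d = 10204.6 km
FSPL = 32.44 + 20*log10(19980.0000) + 20*log10(10204.6)
FSPL = 32.44 + 86.0119 + 80.1759
FSPL = 198.6278 dB

198.6278 dB


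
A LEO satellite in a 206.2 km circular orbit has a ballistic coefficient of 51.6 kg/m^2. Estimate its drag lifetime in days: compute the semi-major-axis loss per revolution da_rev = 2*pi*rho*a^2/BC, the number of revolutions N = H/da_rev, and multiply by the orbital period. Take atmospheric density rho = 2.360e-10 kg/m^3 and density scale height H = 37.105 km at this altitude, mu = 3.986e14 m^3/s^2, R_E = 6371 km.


a = R_E + alt = 6577.2000 km = 6.5772e+06 m
da_rev = 2*pi*rho*a^2/BC = 2*pi*2.360e-10*(6.5772e+06)^2/51.6 = 1243.152094 m per revolution
N = H/da_rev = 37105.0000 m / 1243.152094 m = 29.8475 revolutions
P = 2*pi*sqrt(a^3/mu) = 5308.5119 s
lifetime = N*P = 29.8475 * 5308.5119 = 158445.8845 s = 1.8339 days

1.8339 days


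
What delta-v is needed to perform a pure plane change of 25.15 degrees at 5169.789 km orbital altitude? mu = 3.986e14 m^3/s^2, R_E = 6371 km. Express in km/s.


r = 11540.7890 km = 1.1540789e+07 m
V = sqrt(mu/r) = 5876.9351 m/s
di = 25.15 deg = 0.4389503 rad
dV = 2*V*sin(di/2) = 2*5876.9351*sin(0.2194752)
dV = 2559.0220 m/s = 2.5590 km/s

2.5590 km/s


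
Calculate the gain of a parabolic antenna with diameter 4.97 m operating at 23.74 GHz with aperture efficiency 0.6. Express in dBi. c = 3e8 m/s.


lambda = c/f = 3e8 / 2.374e+10 = 0.0126369 m
G = eta*(pi*D/lambda)^2 = 0.6*(pi*4.97/0.0126369)^2
G = 915973.0439 (linear)
G = 10*log10(915973.0439) = 59.6188 dBi

59.6188 dBi


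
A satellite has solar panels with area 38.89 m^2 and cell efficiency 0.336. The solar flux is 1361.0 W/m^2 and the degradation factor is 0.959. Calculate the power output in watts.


P = area * eta * S * degradation
P = 38.89 * 0.336 * 1361.0 * 0.959
P = 17055.0875 W

17055.0875 W


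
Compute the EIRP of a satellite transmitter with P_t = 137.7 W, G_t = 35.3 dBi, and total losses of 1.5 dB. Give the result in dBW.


Pt = 137.7 W = 21.3893 dBW
EIRP = Pt_dBW + Gt - losses = 21.3893 + 35.3 - 1.5 = 55.1893 dBW

55.1893 dBW


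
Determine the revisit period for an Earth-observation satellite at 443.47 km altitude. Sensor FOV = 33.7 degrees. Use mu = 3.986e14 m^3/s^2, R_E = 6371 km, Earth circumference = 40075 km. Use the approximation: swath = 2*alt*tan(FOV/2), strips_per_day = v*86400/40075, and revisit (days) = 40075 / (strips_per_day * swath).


swath = 2*443.47*tan(0.294088) = 268.6278 km
v = sqrt(mu/r) = 7648.0832 m/s = 7.6481 km/s
strips/day = v*86400/40075 = 7.6481*86400/40075 = 16.4889
coverage/day = strips * swath = 16.4889 * 268.6278 = 4429.3877 km
revisit = 40075 / 4429.3877 = 9.0475 days

9.0475 days


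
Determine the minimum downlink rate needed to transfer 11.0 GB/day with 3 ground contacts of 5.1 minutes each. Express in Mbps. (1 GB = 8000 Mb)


total contact time = 3 * 5.1 * 60 = 918.0000 s
data = 11.0 GB = 88000.0000 Mb
rate = 88000.0000 / 918.0000 = 95.8606 Mbps

95.8606 Mbps


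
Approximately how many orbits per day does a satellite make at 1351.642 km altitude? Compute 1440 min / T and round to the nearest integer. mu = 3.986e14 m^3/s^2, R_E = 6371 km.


r = 7.722642e+06 m
T = 2*pi*sqrt(r^3/mu) = 6753.9847 s = 112.5664 min
revs/day = 1440 / 112.5664 = 12.7924
Rounded: 13 revolutions per day

13 revolutions per day


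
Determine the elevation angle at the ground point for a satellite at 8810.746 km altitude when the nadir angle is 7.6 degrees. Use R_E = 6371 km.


r = R_E + alt = 15181.7460 km
Law of sines in the satellite / Earth-center / ground-point triangle:
  sin(nadir)/R_E = sin(90 + el)/r  =>  cos(el) = (r/R_E)*sin(nadir)
cos(el) = (15181.7460 / 6371.0000) * sin(7.6 deg) = 0.3151598
el = arccos(0.3151598) = 71.6295 deg
(Earth-central angle = 90 - nadir - el = 10.7705 deg)

71.6295 degrees


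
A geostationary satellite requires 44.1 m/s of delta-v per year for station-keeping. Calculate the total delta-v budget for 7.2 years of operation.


dV = rate * years = 44.1 * 7.2
dV = 317.5200 m/s

317.5200 m/s


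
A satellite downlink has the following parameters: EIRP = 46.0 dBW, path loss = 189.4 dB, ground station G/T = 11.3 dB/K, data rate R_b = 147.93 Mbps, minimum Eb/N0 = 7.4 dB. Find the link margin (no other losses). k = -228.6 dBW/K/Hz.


C/N0 = EIRP - FSPL + G/T - k = 46.0 - 189.4 + 11.3 - (-228.6)
C/N0 = 96.5000 dB-Hz
R_b = 147.93 Mbps = 1.4793e+08 bps -> 10*log10(R_b) = 81.7006 dB-Hz
Eb/N0 = C/N0 - 10*log10(R_b) = 96.5000 - 81.7006 = 14.7994 dB
Margin = Eb/N0 - Eb/N0_req = 14.7994 - 7.4 = 7.3994 dB (link closes)

7.3994 dB


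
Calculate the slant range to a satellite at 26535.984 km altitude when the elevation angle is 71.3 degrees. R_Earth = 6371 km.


h = 26535.984 km, el = 71.3 deg
d = -R_E*sin(el) + sqrt((R_E*sin(el))^2 + 2*R_E*h + h^2)
d = -6371.0000*sin(1.2444) + sqrt((6371.0000*0.9472103)^2 + 2*6371.0000*26535.984 + 26535.984^2)
d = 26808.8505 km

26808.8505 km


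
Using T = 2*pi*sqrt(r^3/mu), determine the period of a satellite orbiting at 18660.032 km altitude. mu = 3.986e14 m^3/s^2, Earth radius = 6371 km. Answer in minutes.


r = 25031.0320 km = 2.5031032e+07 m
T = 2*pi*sqrt(r^3/mu) = 2*pi*sqrt(1.5683257e+22 / 3.986e14)
T = 39412.0799 s = 656.8680 min

656.8680 minutes


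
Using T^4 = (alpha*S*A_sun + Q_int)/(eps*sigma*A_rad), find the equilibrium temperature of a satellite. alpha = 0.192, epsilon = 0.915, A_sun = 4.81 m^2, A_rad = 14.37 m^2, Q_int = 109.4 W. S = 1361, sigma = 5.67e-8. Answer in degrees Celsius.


Numerator = alpha*S*A_sun + Q_int = 0.192*1361*4.81 + 109.4 = 1366.3107 W
Denominator = eps*sigma*A_rad = 0.915*5.67e-8*14.37 = 7.4552278e-07 W/K^4
T^4 = 1.8326881e+09 K^4
T = 206.9055 K = -66.2445 C

-66.2445 degrees Celsius


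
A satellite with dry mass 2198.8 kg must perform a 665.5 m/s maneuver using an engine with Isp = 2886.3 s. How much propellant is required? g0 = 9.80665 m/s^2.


ve = Isp * g0 = 2886.3 * 9.80665 = 28304.933895 m/s
mass ratio = exp(dv/ve) = exp(665.5/28304.933895) = 1.02379038
m_prop = m_dry * (mr - 1) = 2198.8 * (1.02379038 - 1)
m_prop = 52.3103 kg

52.3103 kg


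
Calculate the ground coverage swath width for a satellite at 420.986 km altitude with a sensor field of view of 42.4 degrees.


FOV = 42.4 deg = 0.7400196 rad
swath = 2 * alt * tan(FOV/2) = 2 * 420.986 * tan(0.3700098)
swath = 2 * 420.986 * 0.3878744
swath = 326.5794 km

326.5794 km


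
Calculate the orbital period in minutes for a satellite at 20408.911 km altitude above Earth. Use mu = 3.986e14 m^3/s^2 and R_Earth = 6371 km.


r = 26779.9110 km = 2.6779911e+07 m
T = 2*pi*sqrt(r^3/mu) = 2*pi*sqrt(1.9205578e+22 / 3.986e14)
T = 43613.8992 s = 726.8983 min

726.8983 minutes


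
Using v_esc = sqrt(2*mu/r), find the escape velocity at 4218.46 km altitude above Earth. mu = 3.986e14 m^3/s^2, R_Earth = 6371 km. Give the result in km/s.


r = 6371.0 + 4218.46 = 10589.4600 km = 1.058946e+07 m
v_esc = sqrt(2*mu/r) = sqrt(2*3.986e14 / 1.058946e+07)
v_esc = 8676.5433 m/s = 8.6765 km/s

8.6765 km/s


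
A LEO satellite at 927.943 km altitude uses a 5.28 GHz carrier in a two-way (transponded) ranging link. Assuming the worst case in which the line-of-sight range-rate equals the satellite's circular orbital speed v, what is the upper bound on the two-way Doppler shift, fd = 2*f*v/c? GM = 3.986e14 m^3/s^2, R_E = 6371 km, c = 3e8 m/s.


r = 7.298943e+06 m
v = sqrt(mu/r) = 7389.9017 m/s (worst-case radial velocity)
f = 5.28 GHz = 5.28e+09 Hz
fd = 2*f*v/c = 2*5.28e+09*7389.9017/3.0e+08
fd = 260124.5396 Hz

260124.5396 Hz


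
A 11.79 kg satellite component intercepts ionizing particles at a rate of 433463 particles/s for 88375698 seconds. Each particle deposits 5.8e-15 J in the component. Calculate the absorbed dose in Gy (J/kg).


Total energy deposited = rate * time * E_per
  = 433463 * 88375698 * 5.8e-15 = 0.2221841 J
Dose = E_total / mass = 0.2221841 / 11.79
Dose = 0.01884513 Gy

0.0188 Gy


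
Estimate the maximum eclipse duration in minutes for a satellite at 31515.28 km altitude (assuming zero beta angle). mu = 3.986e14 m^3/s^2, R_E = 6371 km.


r = 37886.2800 km
T = 1223.1590 min
Eclipse fraction = arcsin(R_E/r)/pi = arcsin(6371.0000/37886.2800)/pi
= arcsin(0.1681611)/pi = 0.05378289
Eclipse duration = 0.05378289 * 1223.1590 = 65.7850 min

65.7850 minutes


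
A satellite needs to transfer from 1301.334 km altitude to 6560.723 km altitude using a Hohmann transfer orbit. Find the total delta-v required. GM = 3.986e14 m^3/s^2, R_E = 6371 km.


r1 = 7672.3340 km = 7.672334e+06 m
r2 = 12931.7230 km = 1.2931723e+07 m
dv1 = sqrt(mu/r1)*(sqrt(2*r2/(r1+r2)) - 1) = 867.7067 m/s
dv2 = sqrt(mu/r2)*(1 - sqrt(2*r1/(r1+r2))) = 760.7011 m/s
total dv = |dv1| + |dv2| = 867.7067 + 760.7011 = 1628.4078 m/s = 1.6284 km/s

1.6284 km/s


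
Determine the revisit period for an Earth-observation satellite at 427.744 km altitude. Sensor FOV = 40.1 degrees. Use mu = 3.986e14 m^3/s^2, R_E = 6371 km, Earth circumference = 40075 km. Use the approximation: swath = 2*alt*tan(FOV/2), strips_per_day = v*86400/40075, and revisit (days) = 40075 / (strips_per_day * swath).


swath = 2*427.744*tan(0.3499385) = 312.2179 km
v = sqrt(mu/r) = 7656.9234 m/s = 7.6569 km/s
strips/day = v*86400/40075 = 7.6569*86400/40075 = 16.5080
coverage/day = strips * swath = 16.5080 * 312.2179 = 5154.0936 km
revisit = 40075 / 5154.0936 = 7.7754 days

7.7754 days
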